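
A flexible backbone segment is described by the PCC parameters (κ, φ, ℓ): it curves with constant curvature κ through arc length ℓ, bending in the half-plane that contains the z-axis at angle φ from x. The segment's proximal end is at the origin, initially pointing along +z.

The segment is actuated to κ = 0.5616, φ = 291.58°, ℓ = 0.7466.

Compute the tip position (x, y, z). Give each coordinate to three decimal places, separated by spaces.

θ = κ·ℓ = 0.5616 × 0.7466 = 0.41929 rad
ρ = (1 − cos θ)/κ = (1 − 0.91338)/0.5616 = 0.15424
z = sin θ / κ = 0.40711/0.5616 = 0.72492
x = ρ cos φ = 0.15424 × cos(291.58°) = 0.05673
y = ρ sin φ = 0.15424 × sin(291.58°) = -0.14343

0.057 -0.143 0.725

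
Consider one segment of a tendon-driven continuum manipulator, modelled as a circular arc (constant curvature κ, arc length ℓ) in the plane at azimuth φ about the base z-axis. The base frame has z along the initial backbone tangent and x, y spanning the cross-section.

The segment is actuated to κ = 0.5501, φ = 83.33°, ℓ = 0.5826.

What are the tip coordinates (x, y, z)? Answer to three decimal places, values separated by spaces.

θ = κ·ℓ = 0.5501 × 0.5826 = 0.32049 rad
ρ = (1 − cos θ)/κ = (1 − 0.94908)/0.5501 = 0.09256
z = sin θ / κ = 0.31503/0.5501 = 0.57268
x = ρ cos φ = 0.09256 × cos(83.33°) = 0.01075
y = ρ sin φ = 0.09256 × sin(83.33°) = 0.09194

0.011 0.092 0.573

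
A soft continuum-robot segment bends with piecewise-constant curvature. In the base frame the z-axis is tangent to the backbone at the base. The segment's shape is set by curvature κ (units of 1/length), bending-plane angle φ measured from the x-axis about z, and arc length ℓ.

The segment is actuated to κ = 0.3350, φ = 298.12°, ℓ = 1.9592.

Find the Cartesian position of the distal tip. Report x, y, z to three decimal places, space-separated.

θ = κ·ℓ = 0.3350 × 1.9592 = 0.65633 rad
ρ = (1 − cos θ)/κ = (1 − 0.79224)/0.3350 = 0.62019
z = sin θ / κ = 0.61022/0.3350 = 1.82154
x = ρ cos φ = 0.62019 × cos(298.12°) = 0.29231
y = ρ sin φ = 0.62019 × sin(298.12°) = -0.54699

0.292 -0.547 1.822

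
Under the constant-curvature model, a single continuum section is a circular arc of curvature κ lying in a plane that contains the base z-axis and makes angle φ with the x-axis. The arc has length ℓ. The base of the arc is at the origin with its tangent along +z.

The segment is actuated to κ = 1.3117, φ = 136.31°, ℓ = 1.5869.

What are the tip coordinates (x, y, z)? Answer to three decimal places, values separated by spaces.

-0.821 0.784 0.665

θ = κ·ℓ = 1.3117 × 1.5869 = 2.08154 rad
ρ = (1 − cos θ)/κ = (1 − -0.48882)/1.3117 = 1.13503
z = sin θ / κ = 0.87238/1.3117 = 0.66508
x = ρ cos φ = 1.13503 × cos(136.31°) = -0.82073
y = ρ sin φ = 1.13503 × sin(136.31°) = 0.78403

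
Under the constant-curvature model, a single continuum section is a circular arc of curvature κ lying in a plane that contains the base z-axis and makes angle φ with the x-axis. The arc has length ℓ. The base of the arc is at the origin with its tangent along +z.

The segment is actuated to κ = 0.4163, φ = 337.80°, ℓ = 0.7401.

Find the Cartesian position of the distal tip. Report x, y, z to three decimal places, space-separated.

θ = κ·ℓ = 0.4163 × 0.7401 = 0.30810 rad
ρ = (1 − cos θ)/κ = (1 − 0.95291)/0.4163 = 0.11311
z = sin θ / κ = 0.30325/0.4163 = 0.72845
x = ρ cos φ = 0.11311 × cos(337.80°) = 0.10473
y = ρ sin φ = 0.11311 × sin(337.80°) = -0.04274

0.105 -0.043 0.728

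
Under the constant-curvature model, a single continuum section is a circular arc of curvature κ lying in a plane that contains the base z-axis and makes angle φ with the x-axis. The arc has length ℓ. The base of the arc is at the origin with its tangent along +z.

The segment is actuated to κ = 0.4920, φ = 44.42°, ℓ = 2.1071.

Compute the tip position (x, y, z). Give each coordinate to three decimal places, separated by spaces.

θ = κ·ℓ = 0.4920 × 2.1071 = 1.03669 rad
ρ = (1 − cos θ)/κ = (1 − 0.50907)/0.4920 = 0.99783
z = sin θ / κ = 0.86073/0.4920 = 1.74944
x = ρ cos φ = 0.99783 × cos(44.42°) = 0.71268
y = ρ sin φ = 0.99783 × sin(44.42°) = 0.69839

0.713 0.698 1.749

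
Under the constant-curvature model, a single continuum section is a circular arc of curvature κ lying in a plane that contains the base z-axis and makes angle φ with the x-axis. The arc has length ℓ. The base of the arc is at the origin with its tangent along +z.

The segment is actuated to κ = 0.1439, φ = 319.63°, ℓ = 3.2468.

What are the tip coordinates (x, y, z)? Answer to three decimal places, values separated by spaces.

0.567 -0.482 3.130

θ = κ·ℓ = 0.1439 × 3.2468 = 0.46721 rad
ρ = (1 − cos θ)/κ = (1 − 0.89283)/0.1439 = 0.74478
z = sin θ / κ = 0.45040/0.1439 = 3.12996
x = ρ cos φ = 0.74478 × cos(319.63°) = 0.56743
y = ρ sin φ = 0.74478 × sin(319.63°) = -0.48241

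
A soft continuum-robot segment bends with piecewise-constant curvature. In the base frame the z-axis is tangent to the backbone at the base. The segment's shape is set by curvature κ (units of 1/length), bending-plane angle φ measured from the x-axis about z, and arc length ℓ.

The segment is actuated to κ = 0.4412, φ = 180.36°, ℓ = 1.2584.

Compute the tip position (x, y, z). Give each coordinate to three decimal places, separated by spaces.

θ = κ·ℓ = 0.4412 × 1.2584 = 0.55521 rad
ρ = (1 − cos θ)/κ = (1 − 0.84979)/0.4412 = 0.34045
z = sin θ / κ = 0.52712/0.4412 = 1.19474
x = ρ cos φ = 0.34045 × cos(180.36°) = -0.34045
y = ρ sin φ = 0.34045 × sin(180.36°) = -0.00214

-0.340 -0.002 1.195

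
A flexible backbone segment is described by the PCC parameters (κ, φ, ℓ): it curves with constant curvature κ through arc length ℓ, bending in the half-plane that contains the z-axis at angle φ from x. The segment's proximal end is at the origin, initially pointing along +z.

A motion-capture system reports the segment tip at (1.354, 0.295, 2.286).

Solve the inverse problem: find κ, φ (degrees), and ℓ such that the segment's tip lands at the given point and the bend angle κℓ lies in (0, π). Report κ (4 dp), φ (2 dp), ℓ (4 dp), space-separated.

0.3878 12.29 2.8103

ρ = √(x²+y²) = √(1.354² + 0.295²) = 1.38576
φ = atan2(y, x) mod 360° = atan2(0.295, 1.354) = 12.2911°
|p|² = ρ² + z² = 1.38576² + 2.286² = 7.14614
κ = 2ρ / |p|² = 2×1.38576 / 7.14614 = 0.38784
θ = 2·atan2(ρ, z) = 2·atan2(1.38576, 2.286) = 1.08993 rad
ℓ = θ/κ = 1.08993/0.38784 = 2.81028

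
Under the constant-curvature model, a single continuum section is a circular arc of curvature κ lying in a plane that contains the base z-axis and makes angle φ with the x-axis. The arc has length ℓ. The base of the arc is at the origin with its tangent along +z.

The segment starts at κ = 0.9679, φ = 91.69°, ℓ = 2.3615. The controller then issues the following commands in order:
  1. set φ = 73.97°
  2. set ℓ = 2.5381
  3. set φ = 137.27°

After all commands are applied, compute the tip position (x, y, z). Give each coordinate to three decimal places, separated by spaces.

initial: κ=0.9679, φ=91.69°, ℓ=2.3615
cmd 1: set φ=73.97° → (κ,φ,ℓ)=(0.9679,73.97°,2.3615) → tip=(0.4723,1.6439,0.7802)
cmd 2: set ℓ=2.5381 → (κ,φ,ℓ)=(0.9679,73.97°,2.5381) → tip=(0.5062,1.7620,0.6536)
cmd 3: set φ=137.27° → (κ,φ,ℓ)=(0.9679,137.27°,2.5381) → tip=(-1.3467,1.2440,0.6536)

-1.347 1.244 0.654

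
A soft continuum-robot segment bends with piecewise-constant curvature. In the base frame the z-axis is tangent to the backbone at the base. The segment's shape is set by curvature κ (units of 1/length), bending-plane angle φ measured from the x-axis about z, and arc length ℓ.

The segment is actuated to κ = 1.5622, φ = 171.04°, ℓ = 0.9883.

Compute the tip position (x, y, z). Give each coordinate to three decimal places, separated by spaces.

θ = κ·ℓ = 1.5622 × 0.9883 = 1.54392 rad
ρ = (1 − cos θ)/κ = (1 − 0.02687)/1.5622 = 0.62292
z = sin θ / κ = 0.99964/1.5622 = 0.63989
x = ρ cos φ = 0.62292 × cos(171.04°) = -0.61532
y = ρ sin φ = 0.62292 × sin(171.04°) = 0.09702

-0.615 0.097 0.640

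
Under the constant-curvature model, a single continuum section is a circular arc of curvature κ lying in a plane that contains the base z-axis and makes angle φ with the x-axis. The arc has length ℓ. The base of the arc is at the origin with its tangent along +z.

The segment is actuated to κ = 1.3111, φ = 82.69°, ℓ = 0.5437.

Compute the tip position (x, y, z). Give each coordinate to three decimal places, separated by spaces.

θ = κ·ℓ = 1.3111 × 0.5437 = 0.71285 rad
ρ = (1 − cos θ)/κ = (1 − 0.75650)/1.3111 = 0.18572
z = sin θ / κ = 0.65399/1.3111 = 0.49881
x = ρ cos φ = 0.18572 × cos(82.69°) = 0.02363
y = ρ sin φ = 0.18572 × sin(82.69°) = 0.18421

0.024 0.184 0.499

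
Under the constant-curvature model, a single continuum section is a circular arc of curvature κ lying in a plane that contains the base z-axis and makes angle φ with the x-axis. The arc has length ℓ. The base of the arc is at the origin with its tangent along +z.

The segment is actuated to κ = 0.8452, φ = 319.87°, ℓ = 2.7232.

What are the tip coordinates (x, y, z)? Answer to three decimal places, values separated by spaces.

θ = κ·ℓ = 0.8452 × 2.7232 = 2.30165 rad
ρ = (1 − cos θ)/κ = (1 − -0.66750)/0.8452 = 1.97291
z = sin θ / κ = 0.74461/0.8452 = 0.88098
x = ρ cos φ = 1.97291 × cos(319.87°) = 1.50846
y = ρ sin φ = 1.97291 × sin(319.87°) = -1.27159

1.508 -1.272 0.881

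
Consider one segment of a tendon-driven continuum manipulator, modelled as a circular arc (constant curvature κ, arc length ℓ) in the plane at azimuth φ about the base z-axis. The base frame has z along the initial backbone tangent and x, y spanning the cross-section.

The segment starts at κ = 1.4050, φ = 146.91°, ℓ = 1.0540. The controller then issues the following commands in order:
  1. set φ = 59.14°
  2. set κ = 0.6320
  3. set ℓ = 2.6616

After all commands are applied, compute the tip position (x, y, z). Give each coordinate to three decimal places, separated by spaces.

0.902 1.509 1.572

initial: κ=1.4050, φ=146.91°, ℓ=1.0540
cmd 1: set φ=59.14° → (κ,φ,ℓ)=(1.4050,59.14°,1.0540) → tip=(0.3323,0.5561,0.7089)
cmd 2: set κ=0.6320 → (κ,φ,ℓ)=(0.6320,59.14°,1.0540) → tip=(0.1735,0.2904,0.9778)
cmd 3: set ℓ=2.6616 → (κ,φ,ℓ)=(0.6320,59.14°,2.6616) → tip=(0.9018,1.5092,1.5725)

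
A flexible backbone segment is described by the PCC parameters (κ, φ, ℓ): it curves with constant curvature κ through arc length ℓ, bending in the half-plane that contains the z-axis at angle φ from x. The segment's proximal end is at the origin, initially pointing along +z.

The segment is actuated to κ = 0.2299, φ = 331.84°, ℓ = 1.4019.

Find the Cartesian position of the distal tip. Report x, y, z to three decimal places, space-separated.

0.197 -0.106 1.378

θ = κ·ℓ = 0.2299 × 1.4019 = 0.32230 rad
ρ = (1 − cos θ)/κ = (1 − 0.94851)/0.2299 = 0.22397
z = sin θ / κ = 0.31675/0.2299 = 1.37776
x = ρ cos φ = 0.22397 × cos(331.84°) = 0.19746
y = ρ sin φ = 0.22397 × sin(331.84°) = -0.10570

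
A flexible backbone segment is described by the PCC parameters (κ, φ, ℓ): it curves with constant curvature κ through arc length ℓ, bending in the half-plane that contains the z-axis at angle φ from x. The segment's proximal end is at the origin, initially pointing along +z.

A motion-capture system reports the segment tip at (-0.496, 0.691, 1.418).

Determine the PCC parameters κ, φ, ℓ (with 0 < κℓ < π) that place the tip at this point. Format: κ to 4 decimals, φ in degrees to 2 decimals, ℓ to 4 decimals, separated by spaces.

ρ = √(x²+y²) = √(-0.496² + 0.691²) = 0.85059
φ = atan2(y, x) mod 360° = atan2(0.691, -0.496) = 125.6708°
|p|² = ρ² + z² = 0.85059² + 1.418² = 2.73422
κ = 2ρ / |p|² = 2×0.85059 / 2.73422 = 0.62218
θ = 2·atan2(ρ, z) = 2·atan2(0.85059, 1.418) = 1.08062 rad
ℓ = θ/κ = 1.08062/0.62218 = 1.73683

0.6222 125.67 1.7368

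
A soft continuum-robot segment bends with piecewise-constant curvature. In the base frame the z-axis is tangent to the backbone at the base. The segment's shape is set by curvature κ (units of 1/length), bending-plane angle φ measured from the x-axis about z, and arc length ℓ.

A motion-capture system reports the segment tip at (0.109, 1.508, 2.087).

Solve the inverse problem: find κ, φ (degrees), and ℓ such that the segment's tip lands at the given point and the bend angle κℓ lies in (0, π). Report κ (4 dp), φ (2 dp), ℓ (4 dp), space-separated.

ρ = √(x²+y²) = √(0.109² + 1.508²) = 1.51193
φ = atan2(y, x) mod 360° = atan2(1.508, 0.109) = 85.8658°
|p|² = ρ² + z² = 1.51193² + 2.087² = 6.64151
κ = 2ρ / |p|² = 2×1.51193 / 6.64151 = 0.45530
θ = 2·atan2(ρ, z) = 2·atan2(1.51193, 2.087) = 1.25390 rad
ℓ = θ/κ = 1.25390/0.45530 = 2.75402

0.4553 85.87 2.7540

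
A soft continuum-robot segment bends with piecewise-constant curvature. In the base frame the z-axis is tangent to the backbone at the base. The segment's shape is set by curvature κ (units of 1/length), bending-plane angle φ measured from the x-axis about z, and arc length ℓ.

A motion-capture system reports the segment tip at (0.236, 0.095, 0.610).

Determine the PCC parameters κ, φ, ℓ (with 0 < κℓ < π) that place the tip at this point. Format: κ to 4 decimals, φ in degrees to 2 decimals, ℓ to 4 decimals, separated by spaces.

ρ = √(x²+y²) = √(0.236² + 0.095²) = 0.25440
φ = atan2(y, x) mod 360° = atan2(0.095, 0.236) = 21.9269°
|p|² = ρ² + z² = 0.25440² + 0.610² = 0.43682
κ = 2ρ / |p|² = 2×0.25440 / 0.43682 = 1.16479
θ = 2·atan2(ρ, z) = 2·atan2(0.25440, 0.610) = 0.79024 rad
ℓ = θ/κ = 0.79024/1.16479 = 0.67844

1.1648 21.93 0.6784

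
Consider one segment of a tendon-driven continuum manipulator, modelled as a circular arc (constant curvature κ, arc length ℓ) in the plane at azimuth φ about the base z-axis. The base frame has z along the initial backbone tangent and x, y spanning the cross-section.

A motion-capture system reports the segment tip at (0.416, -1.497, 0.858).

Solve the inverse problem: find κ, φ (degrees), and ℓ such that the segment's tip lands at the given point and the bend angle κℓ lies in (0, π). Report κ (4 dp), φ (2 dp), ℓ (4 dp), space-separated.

0.9864 285.53 2.1619

ρ = √(x²+y²) = √(0.416² + -1.497²) = 1.55373
φ = atan2(y, x) mod 360° = atan2(-1.497, 0.416) = 285.5300°
|p|² = ρ² + z² = 1.55373² + 0.858² = 3.15023
κ = 2ρ / |p|² = 2×1.55373 / 3.15023 = 0.98642
θ = 2·atan2(ρ, z) = 2·atan2(1.55373, 0.858) = 2.13250 rad
ℓ = θ/κ = 2.13250/0.98642 = 2.16185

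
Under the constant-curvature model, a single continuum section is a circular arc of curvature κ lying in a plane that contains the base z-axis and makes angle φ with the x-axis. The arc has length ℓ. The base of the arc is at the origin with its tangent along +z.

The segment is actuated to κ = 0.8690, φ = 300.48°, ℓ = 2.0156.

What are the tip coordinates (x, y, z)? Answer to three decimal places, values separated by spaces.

θ = κ·ℓ = 0.8690 × 2.0156 = 1.75156 rad
ρ = (1 − cos θ)/κ = (1 − -0.17978)/0.8690 = 1.35763
z = sin θ / κ = 0.98371/0.8690 = 1.13200
x = ρ cos φ = 1.35763 × cos(300.48°) = 0.68864
y = ρ sin φ = 1.35763 × sin(300.48°) = -1.17001

0.689 -1.170 1.132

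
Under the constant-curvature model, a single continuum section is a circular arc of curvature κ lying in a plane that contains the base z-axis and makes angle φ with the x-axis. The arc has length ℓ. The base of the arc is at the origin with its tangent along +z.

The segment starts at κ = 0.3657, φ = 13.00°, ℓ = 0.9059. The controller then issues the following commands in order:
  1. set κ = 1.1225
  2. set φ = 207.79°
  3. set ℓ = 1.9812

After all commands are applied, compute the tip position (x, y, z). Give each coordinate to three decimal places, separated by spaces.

initial: κ=0.3657, φ=13.00°, ℓ=0.9059
cmd 1: set κ=1.1225 → (κ,φ,ℓ)=(1.1225,13.00°,0.9059) → tip=(0.4114,0.0950,0.7577)
cmd 2: set φ=207.79° → (κ,φ,ℓ)=(1.1225,207.79°,0.9059) → tip=(-0.3735,-0.1969,0.7577)
cmd 3: set ℓ=1.9812 → (κ,φ,ℓ)=(1.1225,207.79°,1.9812) → tip=(-1.2670,-0.6677,0.7075)

-1.267 -0.668 0.708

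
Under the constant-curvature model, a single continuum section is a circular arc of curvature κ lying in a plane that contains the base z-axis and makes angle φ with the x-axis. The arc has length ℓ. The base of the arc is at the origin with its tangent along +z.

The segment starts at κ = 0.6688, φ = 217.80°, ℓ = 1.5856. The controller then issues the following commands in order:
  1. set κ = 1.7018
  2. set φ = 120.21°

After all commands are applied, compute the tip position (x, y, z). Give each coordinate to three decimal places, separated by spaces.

-0.563 0.967 0.252

initial: κ=0.6688, φ=217.80°, ℓ=1.5856
cmd 1: set κ=1.7018 → (κ,φ,ℓ)=(1.7018,217.80°,1.5856) → tip=(-0.8837,-0.6855,0.2520)
cmd 2: set φ=120.21° → (κ,φ,ℓ)=(1.7018,120.21°,1.5856) → tip=(-0.5628,0.9665,0.2520)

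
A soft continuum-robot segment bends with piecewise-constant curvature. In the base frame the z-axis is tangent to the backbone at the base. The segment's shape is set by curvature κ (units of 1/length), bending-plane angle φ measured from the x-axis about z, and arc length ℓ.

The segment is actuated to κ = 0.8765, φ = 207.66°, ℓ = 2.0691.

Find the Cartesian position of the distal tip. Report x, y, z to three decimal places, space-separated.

θ = κ·ℓ = 0.8765 × 2.0691 = 1.81357 rad
ρ = (1 − cos θ)/κ = (1 − -0.24039)/0.8765 = 1.41517
z = sin θ / κ = 0.97068/0.8765 = 1.10745
x = ρ cos φ = 1.41517 × cos(207.66°) = -1.25344
y = ρ sin φ = 1.41517 × sin(207.66°) = -0.65695

-1.253 -0.657 1.107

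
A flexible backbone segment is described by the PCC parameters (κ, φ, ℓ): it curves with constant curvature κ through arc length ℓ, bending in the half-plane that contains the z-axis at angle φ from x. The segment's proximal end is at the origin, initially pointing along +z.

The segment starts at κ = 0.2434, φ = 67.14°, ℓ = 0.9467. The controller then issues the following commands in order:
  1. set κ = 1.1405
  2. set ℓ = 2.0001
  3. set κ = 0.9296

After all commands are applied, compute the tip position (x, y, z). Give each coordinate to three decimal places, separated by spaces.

0.537 1.273 1.031

initial: κ=0.2434, φ=67.14°, ℓ=0.9467
cmd 1: set κ=1.1405 → (κ,φ,ℓ)=(1.1405,67.14°,0.9467) → tip=(0.1800,0.4269,0.7732)
cmd 2: set ℓ=2.0001 → (κ,φ,ℓ)=(1.1405,67.14°,2.0001) → tip=(0.5627,1.3348,0.6648)
cmd 3: set κ=0.9296 → (κ,φ,ℓ)=(0.9296,67.14°,2.0001) → tip=(0.5368,1.2733,1.0313)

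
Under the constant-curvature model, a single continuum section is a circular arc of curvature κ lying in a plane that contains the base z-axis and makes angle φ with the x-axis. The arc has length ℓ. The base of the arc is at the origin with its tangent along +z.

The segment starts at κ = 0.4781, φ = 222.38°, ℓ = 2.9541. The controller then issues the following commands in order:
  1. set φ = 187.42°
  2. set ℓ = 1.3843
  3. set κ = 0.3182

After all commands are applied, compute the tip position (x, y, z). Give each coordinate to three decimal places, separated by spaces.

-0.297 -0.039 1.340

initial: κ=0.4781, φ=222.38°, ℓ=2.9541
cmd 1: set φ=187.42° → (κ,φ,ℓ)=(0.4781,187.42°,2.9541) → tip=(-1.7468,-0.2275,2.0654)
cmd 2: set ℓ=1.3843 → (κ,φ,ℓ)=(0.4781,187.42°,1.3843) → tip=(-0.4379,-0.0570,1.2854)
cmd 3: set κ=0.3182 → (κ,φ,ℓ)=(0.3182,187.42°,1.3843) → tip=(-0.2975,-0.0387,1.3400)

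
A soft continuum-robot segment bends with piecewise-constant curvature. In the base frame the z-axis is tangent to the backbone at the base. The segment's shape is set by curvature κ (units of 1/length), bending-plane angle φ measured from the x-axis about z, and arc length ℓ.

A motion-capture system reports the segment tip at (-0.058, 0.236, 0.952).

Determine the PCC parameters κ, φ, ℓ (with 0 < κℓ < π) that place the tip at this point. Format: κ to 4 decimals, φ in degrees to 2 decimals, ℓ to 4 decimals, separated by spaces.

ρ = √(x²+y²) = √(-0.058² + 0.236²) = 0.24302
φ = atan2(y, x) mod 360° = atan2(0.236, -0.058) = 103.8075°
|p|² = ρ² + z² = 0.24302² + 0.952² = 0.96536
κ = 2ρ / |p|² = 2×0.24302 / 0.96536 = 0.50348
θ = 2·atan2(ρ, z) = 2·atan2(0.24302, 0.952) = 0.49988 rad
ℓ = θ/κ = 0.49988/0.50348 = 0.99283

0.5035 103.81 0.9928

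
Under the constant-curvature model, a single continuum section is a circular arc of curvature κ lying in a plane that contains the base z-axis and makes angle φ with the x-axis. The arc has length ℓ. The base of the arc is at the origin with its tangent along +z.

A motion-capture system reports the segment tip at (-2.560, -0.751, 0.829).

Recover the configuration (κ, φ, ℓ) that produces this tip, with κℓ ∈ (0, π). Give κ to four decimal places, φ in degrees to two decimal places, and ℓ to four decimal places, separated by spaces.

0.6836 196.35 3.7140

ρ = √(x²+y²) = √(-2.560² + -0.751²) = 2.66788
φ = atan2(y, x) mod 360° = atan2(-0.751, -2.560) = 196.3495°
|p|² = ρ² + z² = 2.66788² + 0.829² = 7.80484
κ = 2ρ / |p|² = 2×2.66788 / 7.80484 = 0.68365
θ = 2·atan2(ρ, z) = 2·atan2(2.66788, 0.829) = 2.53904 rad
ℓ = θ/κ = 2.53904/0.68365 = 3.71396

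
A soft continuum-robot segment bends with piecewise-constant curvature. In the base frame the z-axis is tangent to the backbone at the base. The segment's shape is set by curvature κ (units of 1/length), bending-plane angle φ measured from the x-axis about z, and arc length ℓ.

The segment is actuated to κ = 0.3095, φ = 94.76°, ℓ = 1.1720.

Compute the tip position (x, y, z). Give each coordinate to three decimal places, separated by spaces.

-0.017 0.210 1.146

θ = κ·ℓ = 0.3095 × 1.1720 = 0.36273 rad
ρ = (1 − cos θ)/κ = (1 − 0.93493)/0.3095 = 0.21024
z = sin θ / κ = 0.35483/0.3095 = 1.14647
x = ρ cos φ = 0.21024 × cos(94.76°) = -0.01745
y = ρ sin φ = 0.21024 × sin(94.76°) = 0.20952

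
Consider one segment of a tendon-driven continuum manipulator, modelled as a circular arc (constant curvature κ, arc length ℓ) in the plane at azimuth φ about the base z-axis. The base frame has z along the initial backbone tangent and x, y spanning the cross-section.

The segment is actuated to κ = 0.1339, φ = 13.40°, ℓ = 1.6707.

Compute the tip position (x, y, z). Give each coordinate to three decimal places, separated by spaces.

θ = κ·ℓ = 0.1339 × 1.6707 = 0.22371 rad
ρ = (1 − cos θ)/κ = (1 − 0.97508)/0.1339 = 0.18610
z = sin θ / κ = 0.22185/0.1339 = 1.65680
x = ρ cos φ = 0.18610 × cos(13.40°) = 0.18103
y = ρ sin φ = 0.18610 × sin(13.40°) = 0.04313

0.181 0.043 1.657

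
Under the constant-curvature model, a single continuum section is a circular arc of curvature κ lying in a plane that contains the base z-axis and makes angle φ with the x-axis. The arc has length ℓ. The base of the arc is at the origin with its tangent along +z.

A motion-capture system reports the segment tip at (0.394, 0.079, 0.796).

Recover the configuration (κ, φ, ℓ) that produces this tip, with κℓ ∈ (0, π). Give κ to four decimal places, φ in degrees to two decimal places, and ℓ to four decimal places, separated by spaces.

ρ = √(x²+y²) = √(0.394² + 0.079²) = 0.40184
φ = atan2(y, x) mod 360° = atan2(0.079, 0.394) = 11.3379°
|p|² = ρ² + z² = 0.40184² + 0.796² = 0.79509
κ = 2ρ / |p|² = 2×0.40184 / 0.79509 = 1.01081
θ = 2·atan2(ρ, z) = 2·atan2(0.40184, 0.796) = 0.93500 rad
ℓ = θ/κ = 0.93500/1.01081 = 0.92501

1.0108 11.34 0.9250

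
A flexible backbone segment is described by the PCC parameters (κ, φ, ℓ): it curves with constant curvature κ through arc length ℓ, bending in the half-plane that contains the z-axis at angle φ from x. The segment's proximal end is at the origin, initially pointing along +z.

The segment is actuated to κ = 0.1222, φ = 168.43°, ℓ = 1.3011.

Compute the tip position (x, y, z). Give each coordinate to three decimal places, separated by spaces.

-0.101 0.021 1.296

θ = κ·ℓ = 0.1222 × 1.3011 = 0.15899 rad
ρ = (1 − cos θ)/κ = (1 − 0.98739)/0.1222 = 0.10322
z = sin θ / κ = 0.15833/0.1222 = 1.29563
x = ρ cos φ = 0.10322 × cos(168.43°) = -0.10112
y = ρ sin φ = 0.10322 × sin(168.43°) = 0.02070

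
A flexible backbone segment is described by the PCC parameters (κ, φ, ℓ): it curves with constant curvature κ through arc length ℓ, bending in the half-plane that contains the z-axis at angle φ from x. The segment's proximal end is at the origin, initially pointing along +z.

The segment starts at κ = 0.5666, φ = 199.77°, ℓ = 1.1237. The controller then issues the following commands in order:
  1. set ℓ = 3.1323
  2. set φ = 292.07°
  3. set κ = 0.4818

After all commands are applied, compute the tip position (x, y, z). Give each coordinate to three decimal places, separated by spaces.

0.732 -1.805 2.072

initial: κ=0.5666, φ=199.77°, ℓ=1.1237
cmd 1: set ℓ=3.1323 → (κ,φ,ℓ)=(0.5666,199.77°,3.1323) → tip=(-1.9973,-0.7179,1.7283)
cmd 2: set φ=292.07° → (κ,φ,ℓ)=(0.5666,292.07°,3.1323) → tip=(0.7975,-1.9669,1.7283)
cmd 3: set κ=0.4818 → (κ,φ,ℓ)=(0.4818,292.07°,3.1323) → tip=(0.7318,-1.8050,2.0716)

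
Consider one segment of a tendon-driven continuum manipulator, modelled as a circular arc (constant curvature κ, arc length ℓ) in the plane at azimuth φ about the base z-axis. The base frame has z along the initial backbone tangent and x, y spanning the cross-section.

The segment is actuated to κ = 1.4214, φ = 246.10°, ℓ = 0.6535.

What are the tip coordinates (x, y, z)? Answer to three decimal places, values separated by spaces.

θ = κ·ℓ = 1.4214 × 0.6535 = 0.92888 rad
ρ = (1 − cos θ)/κ = (1 − 0.59873)/1.4214 = 0.28231
z = sin θ / κ = 0.80095/1.4214 = 0.56350
x = ρ cos φ = 0.28231 × cos(246.10°) = -0.11437
y = ρ sin φ = 0.28231 × sin(246.10°) = -0.25810

-0.114 -0.258 0.563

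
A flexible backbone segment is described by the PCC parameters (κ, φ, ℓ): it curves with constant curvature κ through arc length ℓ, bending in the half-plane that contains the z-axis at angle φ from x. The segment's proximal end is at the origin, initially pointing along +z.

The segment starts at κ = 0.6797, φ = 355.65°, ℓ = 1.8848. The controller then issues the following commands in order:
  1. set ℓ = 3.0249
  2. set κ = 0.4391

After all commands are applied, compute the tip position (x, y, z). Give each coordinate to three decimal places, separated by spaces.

initial: κ=0.6797, φ=355.65°, ℓ=1.8848
cmd 1: set ℓ=3.0249 → (κ,φ,ℓ)=(0.6797,355.65°,3.0249) → tip=(2.1512,-0.1636,1.3014)
cmd 2: set κ=0.4391 → (κ,φ,ℓ)=(0.4391,355.65°,3.0249) → tip=(1.7254,-0.1312,2.2107)

1.725 -0.131 2.211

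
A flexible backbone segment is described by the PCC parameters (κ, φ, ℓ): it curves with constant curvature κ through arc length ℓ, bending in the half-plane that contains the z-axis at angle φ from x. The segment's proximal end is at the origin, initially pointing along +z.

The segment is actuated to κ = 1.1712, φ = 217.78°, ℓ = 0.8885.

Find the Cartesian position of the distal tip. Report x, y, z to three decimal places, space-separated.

θ = κ·ℓ = 1.1712 × 0.8885 = 1.04061 rad
ρ = (1 − cos θ)/κ = (1 − 0.50569)/1.1712 = 0.42205
z = sin θ / κ = 0.86271/1.1712 = 0.73661
x = ρ cos φ = 0.42205 × cos(217.78°) = -0.33358
y = ρ sin φ = 0.42205 × sin(217.78°) = -0.25856

-0.334 -0.259 0.737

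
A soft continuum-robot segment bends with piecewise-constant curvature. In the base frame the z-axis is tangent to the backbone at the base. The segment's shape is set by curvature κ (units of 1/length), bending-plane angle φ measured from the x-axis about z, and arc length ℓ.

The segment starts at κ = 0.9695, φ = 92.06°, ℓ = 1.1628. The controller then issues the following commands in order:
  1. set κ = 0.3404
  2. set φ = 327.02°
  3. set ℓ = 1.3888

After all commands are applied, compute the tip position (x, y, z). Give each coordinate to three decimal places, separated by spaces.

initial: κ=0.9695, φ=92.06°, ℓ=1.1628
cmd 1: set κ=0.3404 → (κ,φ,ℓ)=(0.3404,92.06°,1.1628) → tip=(-0.0082,0.2270,1.1327)
cmd 2: set φ=327.02° → (κ,φ,ℓ)=(0.3404,327.02°,1.1628) → tip=(0.1905,-0.1236,1.1327)
cmd 3: set ℓ=1.3888 → (κ,φ,ℓ)=(0.3404,327.02°,1.3888) → tip=(0.2703,-0.1754,1.3376)

0.270 -0.175 1.338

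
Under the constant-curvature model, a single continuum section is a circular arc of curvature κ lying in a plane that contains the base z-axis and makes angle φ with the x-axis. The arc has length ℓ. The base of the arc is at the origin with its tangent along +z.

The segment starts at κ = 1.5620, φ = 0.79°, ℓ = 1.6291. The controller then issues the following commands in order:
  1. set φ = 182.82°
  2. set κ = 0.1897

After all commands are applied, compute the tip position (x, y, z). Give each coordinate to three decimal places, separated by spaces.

-0.249 -0.012 1.603

initial: κ=1.5620, φ=0.79°, ℓ=1.6291
cmd 1: set φ=182.82° → (κ,φ,ℓ)=(1.5620,182.82°,1.6291) → tip=(-1.1683,-0.0575,0.3599)
cmd 2: set κ=0.1897 → (κ,φ,ℓ)=(0.1897,182.82°,1.6291) → tip=(-0.2494,-0.0123,1.6033)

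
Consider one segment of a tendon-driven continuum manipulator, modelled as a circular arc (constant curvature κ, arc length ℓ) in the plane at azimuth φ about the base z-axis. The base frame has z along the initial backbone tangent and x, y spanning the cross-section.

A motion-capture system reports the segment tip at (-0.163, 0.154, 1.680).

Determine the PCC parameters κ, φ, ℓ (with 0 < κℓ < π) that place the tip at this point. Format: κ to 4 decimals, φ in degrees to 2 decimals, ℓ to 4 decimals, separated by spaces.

ρ = √(x²+y²) = √(-0.163² + 0.154²) = 0.22424
φ = atan2(y, x) mod 360° = atan2(0.154, -0.163) = 136.6263°
|p|² = ρ² + z² = 0.22424² + 1.680² = 2.87268
κ = 2ρ / |p|² = 2×0.22424 / 2.87268 = 0.15612
θ = 2·atan2(ρ, z) = 2·atan2(0.22424, 1.680) = 0.26539 rad
ℓ = θ/κ = 0.26539/0.15612 = 1.69988

0.1561 136.63 1.6999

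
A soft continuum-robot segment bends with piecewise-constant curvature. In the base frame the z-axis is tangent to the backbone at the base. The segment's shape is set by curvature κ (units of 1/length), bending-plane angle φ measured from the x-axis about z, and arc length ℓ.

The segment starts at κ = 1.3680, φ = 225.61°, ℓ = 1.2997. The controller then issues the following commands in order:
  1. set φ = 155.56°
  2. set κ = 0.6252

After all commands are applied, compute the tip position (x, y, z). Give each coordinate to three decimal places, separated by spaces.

initial: κ=1.3680, φ=225.61°, ℓ=1.2997
cmd 1: set φ=155.56° → (κ,φ,ℓ)=(1.3680,155.56°,1.2997) → tip=(-0.8024,0.3647,0.7154)
cmd 2: set κ=0.6252 → (κ,φ,ℓ)=(0.6252,155.56°,1.2997) → tip=(-0.4549,0.2067,1.1613)

-0.455 0.207 1.161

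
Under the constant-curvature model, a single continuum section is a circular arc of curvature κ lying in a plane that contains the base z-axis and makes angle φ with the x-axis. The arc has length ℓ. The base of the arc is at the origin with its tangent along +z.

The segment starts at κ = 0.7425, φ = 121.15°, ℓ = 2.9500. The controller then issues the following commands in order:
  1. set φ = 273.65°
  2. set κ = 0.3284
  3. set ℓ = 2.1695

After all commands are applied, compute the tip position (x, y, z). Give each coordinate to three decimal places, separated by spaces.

0.047 -0.739 1.991

initial: κ=0.7425, φ=121.15°, ℓ=2.9500
cmd 1: set φ=273.65° → (κ,φ,ℓ)=(0.7425,273.65°,2.9500) → tip=(0.1355,-2.1246,1.0965)
cmd 2: set κ=0.3284 → (κ,φ,ℓ)=(0.3284,273.65°,2.9500) → tip=(0.0841,-1.3180,2.5097)
cmd 3: set ℓ=2.1695 → (κ,φ,ℓ)=(0.3284,273.65°,2.1695) → tip=(0.0472,-0.7392,1.9906)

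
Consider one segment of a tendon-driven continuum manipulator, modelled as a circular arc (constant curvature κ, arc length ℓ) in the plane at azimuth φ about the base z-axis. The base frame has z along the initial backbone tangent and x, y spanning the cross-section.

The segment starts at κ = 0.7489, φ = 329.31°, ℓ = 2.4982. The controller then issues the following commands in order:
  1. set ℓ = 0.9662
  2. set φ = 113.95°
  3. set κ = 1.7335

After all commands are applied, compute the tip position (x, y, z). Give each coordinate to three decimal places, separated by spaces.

-0.259 0.582 0.574

initial: κ=0.7489, φ=329.31°, ℓ=2.4982
cmd 1: set ℓ=0.9662 → (κ,φ,ℓ)=(0.7489,329.31°,0.9662) → tip=(0.2877,-0.1708,0.8841)
cmd 2: set φ=113.95° → (κ,φ,ℓ)=(0.7489,113.95°,0.9662) → tip=(-0.1358,0.3058,0.8841)
cmd 3: set κ=1.7335 → (κ,φ,ℓ)=(1.7335,113.95°,0.9662) → tip=(-0.2585,0.5820,0.5737)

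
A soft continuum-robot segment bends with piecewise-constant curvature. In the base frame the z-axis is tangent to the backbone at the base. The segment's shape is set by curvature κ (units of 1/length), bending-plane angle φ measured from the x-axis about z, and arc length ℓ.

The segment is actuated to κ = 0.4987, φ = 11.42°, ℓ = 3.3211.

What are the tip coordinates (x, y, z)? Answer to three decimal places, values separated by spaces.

2.133 0.431 1.998

θ = κ·ℓ = 0.4987 × 3.3211 = 1.65623 rad
ρ = (1 − cos θ)/κ = (1 − -0.08533)/0.4987 = 2.17632
z = sin θ / κ = 0.99635/0.4987 = 1.99790
x = ρ cos φ = 2.17632 × cos(11.42°) = 2.13324
y = ρ sin φ = 2.17632 × sin(11.42°) = 0.43091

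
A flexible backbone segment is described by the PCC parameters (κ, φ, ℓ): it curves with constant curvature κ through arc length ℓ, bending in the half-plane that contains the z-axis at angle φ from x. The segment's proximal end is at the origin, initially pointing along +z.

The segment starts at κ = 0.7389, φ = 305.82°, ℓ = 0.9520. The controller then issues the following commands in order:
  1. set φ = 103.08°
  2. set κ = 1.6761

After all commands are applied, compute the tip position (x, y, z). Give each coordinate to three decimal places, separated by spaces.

initial: κ=0.7389, φ=305.82°, ℓ=0.9520
cmd 1: set φ=103.08° → (κ,φ,ℓ)=(0.7389,103.08°,0.9520) → tip=(-0.0727,0.3129,0.8754)
cmd 2: set κ=1.6761 → (κ,φ,ℓ)=(1.6761,103.08°,0.9520) → tip=(-0.1384,0.5956,0.5964)

-0.138 0.596 0.596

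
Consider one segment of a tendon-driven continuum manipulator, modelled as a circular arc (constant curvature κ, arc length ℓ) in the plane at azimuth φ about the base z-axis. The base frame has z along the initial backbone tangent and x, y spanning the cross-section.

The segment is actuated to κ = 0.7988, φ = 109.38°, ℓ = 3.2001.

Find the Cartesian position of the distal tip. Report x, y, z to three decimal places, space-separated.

-0.762 2.165 0.692

θ = κ·ℓ = 0.7988 × 3.2001 = 2.55624 rad
ρ = (1 − cos θ)/κ = (1 − -0.83352)/0.7988 = 2.29534
z = sin θ / κ = 0.55249/0.7988 = 0.69165
x = ρ cos φ = 2.29534 × cos(109.38°) = -0.76167
y = ρ sin φ = 2.29534 × sin(109.38°) = 2.16528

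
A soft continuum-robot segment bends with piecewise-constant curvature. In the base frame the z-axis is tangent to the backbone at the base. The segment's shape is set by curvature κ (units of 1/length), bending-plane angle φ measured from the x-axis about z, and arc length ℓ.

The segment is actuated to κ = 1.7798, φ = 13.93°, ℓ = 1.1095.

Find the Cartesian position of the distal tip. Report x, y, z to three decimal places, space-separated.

θ = κ·ℓ = 1.7798 × 1.1095 = 1.97469 rad
ρ = (1 − cos θ)/κ = (1 − -0.39300)/1.7798 = 0.78267
z = sin θ / κ = 0.91954/1.7798 = 0.51665
x = ρ cos φ = 0.78267 × cos(13.93°) = 0.75965
y = ρ sin φ = 0.78267 × sin(13.93°) = 0.18842

0.760 0.188 0.517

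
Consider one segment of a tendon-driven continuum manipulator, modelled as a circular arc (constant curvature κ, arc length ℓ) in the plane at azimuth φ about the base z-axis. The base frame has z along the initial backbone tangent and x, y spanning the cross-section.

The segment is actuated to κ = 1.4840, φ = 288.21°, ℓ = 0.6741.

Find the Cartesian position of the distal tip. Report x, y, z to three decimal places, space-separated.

θ = κ·ℓ = 1.4840 × 0.6741 = 1.00036 rad
ρ = (1 − cos θ)/κ = (1 − 0.54000)/1.4840 = 0.30998
z = sin θ / κ = 0.84167/1.4840 = 0.56716
x = ρ cos φ = 0.30998 × cos(288.21°) = 0.09687
y = ρ sin φ = 0.30998 × sin(288.21°) = -0.29445

0.097 -0.294 0.567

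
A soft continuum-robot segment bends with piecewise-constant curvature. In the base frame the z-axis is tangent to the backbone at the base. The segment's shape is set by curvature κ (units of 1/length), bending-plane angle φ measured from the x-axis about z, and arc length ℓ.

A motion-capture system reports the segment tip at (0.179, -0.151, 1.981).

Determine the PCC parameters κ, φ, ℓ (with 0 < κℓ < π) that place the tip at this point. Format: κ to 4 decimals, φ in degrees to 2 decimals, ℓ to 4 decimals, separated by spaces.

0.1177 319.85 1.9994

ρ = √(x²+y²) = √(0.179² + -0.151²) = 0.23418
φ = atan2(y, x) mod 360° = atan2(-0.151, 0.179) = 319.8498°
|p|² = ρ² + z² = 0.23418² + 1.981² = 3.97920
κ = 2ρ / |p|² = 2×0.23418 / 3.97920 = 0.11770
θ = 2·atan2(ρ, z) = 2·atan2(0.23418, 1.981) = 0.23534 rad
ℓ = θ/κ = 0.23534/0.11770 = 1.99940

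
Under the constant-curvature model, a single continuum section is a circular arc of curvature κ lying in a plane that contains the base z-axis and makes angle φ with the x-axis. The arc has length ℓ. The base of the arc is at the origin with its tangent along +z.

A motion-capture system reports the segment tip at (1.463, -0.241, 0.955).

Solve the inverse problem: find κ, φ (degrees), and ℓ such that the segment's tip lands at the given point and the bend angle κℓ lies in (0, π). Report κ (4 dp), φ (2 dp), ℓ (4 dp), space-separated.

0.9534 350.65 2.0949

ρ = √(x²+y²) = √(1.463² + -0.241²) = 1.48272
φ = atan2(y, x) mod 360° = atan2(-0.241, 1.463) = 350.6457°
|p|² = ρ² + z² = 1.48272² + 0.955² = 3.11048
κ = 2ρ / |p|² = 2×1.48272 / 3.11048 = 0.95337
θ = 2·atan2(ρ, z) = 2·atan2(1.48272, 0.955) = 1.99718 rad
ℓ = θ/κ = 1.99718/0.95337 = 2.09486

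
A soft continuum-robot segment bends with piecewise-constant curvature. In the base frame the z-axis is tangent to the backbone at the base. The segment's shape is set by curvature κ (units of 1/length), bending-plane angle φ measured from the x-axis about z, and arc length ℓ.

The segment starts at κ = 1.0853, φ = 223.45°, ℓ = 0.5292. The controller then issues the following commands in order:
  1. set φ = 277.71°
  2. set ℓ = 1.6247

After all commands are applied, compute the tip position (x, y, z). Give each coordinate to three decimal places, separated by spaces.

initial: κ=1.0853, φ=223.45°, ℓ=0.5292
cmd 1: set φ=277.71° → (κ,φ,ℓ)=(1.0853,277.71°,0.5292) → tip=(0.0198,-0.1465,0.5006)
cmd 2: set ℓ=1.6247 → (κ,φ,ℓ)=(1.0853,277.71°,1.6247) → tip=(0.1473,-1.0877,0.9044)

0.147 -1.088 0.904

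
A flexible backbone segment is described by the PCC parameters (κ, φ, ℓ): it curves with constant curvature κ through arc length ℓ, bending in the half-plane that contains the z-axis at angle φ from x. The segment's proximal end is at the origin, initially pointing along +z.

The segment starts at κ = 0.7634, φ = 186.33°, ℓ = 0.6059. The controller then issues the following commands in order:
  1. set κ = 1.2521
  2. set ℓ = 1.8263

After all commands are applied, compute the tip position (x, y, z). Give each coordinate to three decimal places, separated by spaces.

-1.315 -0.146 0.603

initial: κ=0.7634, φ=186.33°, ℓ=0.6059
cmd 1: set κ=1.2521 → (κ,φ,ℓ)=(1.2521,186.33°,0.6059) → tip=(-0.2177,-0.0241,0.5494)
cmd 2: set ℓ=1.8263 → (κ,φ,ℓ)=(1.2521,186.33°,1.8263) → tip=(-1.3148,-0.1458,0.6026)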